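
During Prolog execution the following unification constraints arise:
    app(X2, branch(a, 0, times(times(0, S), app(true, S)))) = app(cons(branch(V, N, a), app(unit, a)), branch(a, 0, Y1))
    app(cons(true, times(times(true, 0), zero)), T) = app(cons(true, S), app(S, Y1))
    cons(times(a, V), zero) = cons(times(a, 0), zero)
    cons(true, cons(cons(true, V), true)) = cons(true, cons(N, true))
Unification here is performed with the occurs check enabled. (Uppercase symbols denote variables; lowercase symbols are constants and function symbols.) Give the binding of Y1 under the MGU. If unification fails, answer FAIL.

times(times(0, times(times(true, 0), zero)), app(true, times(times(true, 0), zero)))

Decompose app/2: X2 = cons(branch(V, N, a), app(unit, a)),  branch(a, 0, times(times(0, S), app(true, S))) = branch(a, 0, Y1).
Bind X2 := cons(branch(V, N, a), app(unit, a)); no other remaining equation mentions X2.
Decompose branch/3: a = a,  0 = 0,  times(times(0, S), app(true, S)) = Y1.
Delete trivial equation a = a.
Delete trivial equation 0 = 0.
Bind Y1 := times(times(0, S), app(true, S)); substituting into the one remaining equation that mentions Y1 gives: app(cons(true, times(times(true, 0), zero)), T) = app(cons(true, S), app(S, times(times(0, S), app(true, S)))).
Decompose app/2: cons(true, times(times(true, 0), zero)) = cons(true, S),  T = app(S, times(times(0, S), app(true, S))).
Decompose cons/2: true = true,  times(times(true, 0), zero) = S.
Delete trivial equation true = true.
Bind S := times(times(true, 0), zero); substituting into the one remaining equation that mentions S gives: T = app(times(times(true, 0), zero), times(times(0, times(times(true, 0), zero)), app(true, times(times(true, 0), zero)))). Substituting into the earlier binding gives Y1 := times(times(0, times(times(true, 0), zero)), app(true, times(times(true, 0), zero))).
Bind T := app(times(times(true, 0), zero), times(times(0, times(times(true, 0), zero)), app(true, times(times(true, 0), zero)))); no other remaining equation mentions T.
Decompose cons/2: times(a, V) = times(a, 0),  zero = zero.
Decompose times/2: a = a,  V = 0.
Delete trivial equation a = a.
Bind V := 0; substituting into the one remaining equation that mentions V gives: cons(true, cons(cons(true, 0), true)) = cons(true, cons(N, true)). Substituting into the earlier binding gives X2 := cons(branch(0, N, a), app(unit, a)).
Delete trivial equation zero = zero.
Decompose cons/2: true = true,  cons(cons(true, 0), true) = cons(N, true).
Delete trivial equation true = true.
Decompose cons/2: cons(true, 0) = N,  true = true.
Bind N := cons(true, 0); no other remaining equation mentions N. Substituting into the earlier binding gives X2 := cons(branch(0, cons(true, 0), a), app(unit, a)).
Delete trivial equation true = true.
MGU = { X2 = cons(branch(0, cons(true, 0), a), app(unit, a)), Y1 = times(times(0, times(times(true, 0), zero)), app(true, times(times(true, 0), zero))), S = times(times(true, 0), zero), T = app(times(times(true, 0), zero), times(times(0, times(times(true, 0), zero)), app(true, times(times(true, 0), zero)))), V = 0, N = cons(true, 0) }, so Y1 = times(times(0, times(times(true, 0), zero)), app(true, times(times(true, 0), zero))).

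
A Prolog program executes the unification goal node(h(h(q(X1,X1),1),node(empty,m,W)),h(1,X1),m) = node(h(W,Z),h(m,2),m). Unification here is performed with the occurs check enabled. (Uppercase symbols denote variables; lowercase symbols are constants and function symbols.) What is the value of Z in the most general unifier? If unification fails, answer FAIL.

FAIL

Decompose node/3: h(h(q(X1,X1),1),node(empty,m,W)) = h(W,Z),  h(1,X1) = h(m,2),  m = m.
Decompose h/2: h(q(X1,X1),1) = W,  node(empty,m,W) = Z.
Bind W := h(q(X1,X1),1); substituting into the one remaining equation that mentions W gives: node(empty,m,h(q(X1,X1),1)) = Z.
Bind Z := node(empty,m,h(q(X1,X1),1)); no other remaining equation mentions Z.
Decompose h/2: 1 = m,  X1 = 2.
Clash: constants 1 and m differ; no unifier exists.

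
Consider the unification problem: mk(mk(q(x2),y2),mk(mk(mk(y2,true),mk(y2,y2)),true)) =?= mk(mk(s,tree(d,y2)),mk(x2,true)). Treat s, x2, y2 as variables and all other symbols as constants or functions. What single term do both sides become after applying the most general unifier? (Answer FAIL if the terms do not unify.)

FAIL

Decompose mk/2: mk(q(x2),y2) =?= mk(s,tree(d,y2)),  mk(mk(mk(y2,true),mk(y2,y2)),true) =?= mk(x2,true).
Decompose mk/2: q(x2) =?= s,  y2 =?= tree(d,y2).
Bind s := q(x2); no other remaining equation mentions s.
Occurs check fails: y2 occurs in tree(d,y2); the equation y2 =?= tree(d,y2) has no finite solution.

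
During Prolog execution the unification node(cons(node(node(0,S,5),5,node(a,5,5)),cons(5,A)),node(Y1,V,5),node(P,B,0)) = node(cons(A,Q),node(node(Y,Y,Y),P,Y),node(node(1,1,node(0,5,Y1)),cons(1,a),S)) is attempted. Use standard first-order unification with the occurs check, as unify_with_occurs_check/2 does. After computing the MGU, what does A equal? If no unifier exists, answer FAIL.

node(node(0,0,5),5,node(a,5,5))

Decompose node/3: cons(node(node(0,S,5),5,node(a,5,5)),cons(5,A)) = cons(A,Q),  node(Y1,V,5) = node(node(Y,Y,Y),P,Y),  node(P,B,0) = node(node(1,1,node(0,5,Y1)),cons(1,a),S).
Decompose cons/2: node(node(0,S,5),5,node(a,5,5)) = A,  cons(5,A) = Q.
Bind A := node(node(0,S,5),5,node(a,5,5)); substituting into the one remaining equation that mentions A gives: cons(5,node(node(0,S,5),5,node(a,5,5))) = Q.
Bind Q := cons(5,node(node(0,S,5),5,node(a,5,5))); no other remaining equation mentions Q.
Decompose node/3: Y1 = node(Y,Y,Y),  V = P,  5 = Y.
Bind Y1 := node(Y,Y,Y); substituting into the one remaining equation that mentions Y1 gives: node(P,B,0) = node(node(1,1,node(0,5,node(Y,Y,Y))),cons(1,a),S).
Bind V := P; no other remaining equation mentions V.
Bind Y := 5; substituting into the remaining equation gives: node(P,B,0) = node(node(1,1,node(0,5,node(5,5,5))),cons(1,a),S). Substituting into the earlier binding gives Y1 := node(5,5,5).
Decompose node/3: P = node(1,1,node(0,5,node(5,5,5))),  B = cons(1,a),  0 = S.
Bind P := node(1,1,node(0,5,node(5,5,5))); no other remaining equation mentions P. Substituting into the earlier binding gives V := node(1,1,node(0,5,node(5,5,5))).
Bind B := cons(1,a); no other remaining equation mentions B.
Bind S := 0. Substituting into the earlier bindings gives A := node(node(0,0,5),5,node(a,5,5)), Q := cons(5,node(node(0,0,5),5,node(a,5,5))).
MGU = { A -> node(node(0,0,5),5,node(a,5,5)), Q -> cons(5,node(node(0,0,5),5,node(a,5,5))), Y1 -> node(5,5,5), V -> node(1,1,node(0,5,node(5,5,5))), Y -> 5, P -> node(1,1,node(0,5,node(5,5,5))), B -> cons(1,a), S -> 0 }, so A -> node(node(0,0,5),5,node(a,5,5)).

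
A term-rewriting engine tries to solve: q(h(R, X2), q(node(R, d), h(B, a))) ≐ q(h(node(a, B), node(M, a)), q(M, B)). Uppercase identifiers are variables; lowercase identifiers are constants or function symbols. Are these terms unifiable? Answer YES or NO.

NO

Decompose q/2: h(R, X2) ≐ h(node(a, B), node(M, a)),  q(node(R, d), h(B, a)) ≐ q(M, B).
Decompose h/2: R ≐ node(a, B),  X2 ≐ node(M, a).
Bind R := node(a, B); substituting into the one remaining equation that mentions R gives: q(node(node(a, B), d), h(B, a)) ≐ q(M, B).
Bind X2 := node(M, a); no other remaining equation mentions X2.
Decompose q/2: node(node(a, B), d) ≐ M,  h(B, a) ≐ B.
Bind M := node(node(a, B), d); no other remaining equation mentions M. Substituting into the earlier binding gives X2 := node(node(node(a, B), d), a).
Occurs check fails: B occurs in h(B, a); the equation B ≐ h(B, a) has no finite solution.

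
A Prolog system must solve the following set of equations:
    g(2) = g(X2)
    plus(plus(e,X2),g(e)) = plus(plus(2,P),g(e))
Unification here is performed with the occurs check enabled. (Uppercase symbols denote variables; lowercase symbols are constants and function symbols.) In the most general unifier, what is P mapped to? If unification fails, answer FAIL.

Decompose g/1: 2 = X2.
Bind X2 := 2; substituting into the remaining equation gives: plus(plus(e,2),g(e)) = plus(plus(2,P),g(e)).
Decompose plus/2: plus(e,2) = plus(2,P),  g(e) = g(e).
Decompose plus/2: e = 2,  2 = P.
Clash: constants e and 2 differ; no unifier exists.

FAIL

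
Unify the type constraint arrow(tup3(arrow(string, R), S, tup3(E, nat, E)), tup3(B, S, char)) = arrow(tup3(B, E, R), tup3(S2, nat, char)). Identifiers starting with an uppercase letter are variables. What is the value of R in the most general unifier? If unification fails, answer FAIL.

tup3(nat, nat, nat)

Decompose arrow/2: tup3(arrow(string, R), S, tup3(E, nat, E)) = tup3(B, E, R),  tup3(B, S, char) = tup3(S2, nat, char).
Decompose tup3/3: arrow(string, R) = B,  S = E,  tup3(E, nat, E) = R.
Bind B := arrow(string, R); substituting into the one remaining equation that mentions B gives: tup3(arrow(string, R), S, char) = tup3(S2, nat, char).
Bind S := E; substituting into the one remaining equation that mentions S gives: tup3(arrow(string, R), E, char) = tup3(S2, nat, char).
Bind R := tup3(E, nat, E); substituting into the remaining equation gives: tup3(arrow(string, tup3(E, nat, E)), E, char) = tup3(S2, nat, char). Substituting into the earlier binding gives B := arrow(string, tup3(E, nat, E)).
Decompose tup3/3: arrow(string, tup3(E, nat, E)) = S2,  E = nat,  char = char.
Bind S2 := arrow(string, tup3(E, nat, E)); no other remaining equation mentions S2.
Bind E := nat; no other remaining equation mentions E. Substituting into the earlier bindings gives B := arrow(string, tup3(nat, nat, nat)), S := nat, R := tup3(nat, nat, nat), S2 := arrow(string, tup3(nat, nat, nat)).
Delete trivial equation char = char.
MGU = { B -> arrow(string, tup3(nat, nat, nat)), S -> nat, R -> tup3(nat, nat, nat), S2 -> arrow(string, tup3(nat, nat, nat)), E -> nat }, so R -> tup3(nat, nat, nat).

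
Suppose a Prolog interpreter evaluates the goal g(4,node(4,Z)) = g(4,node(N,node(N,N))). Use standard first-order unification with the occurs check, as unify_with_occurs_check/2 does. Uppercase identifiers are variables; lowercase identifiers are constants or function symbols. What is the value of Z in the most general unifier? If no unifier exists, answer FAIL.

node(4,4)

Decompose g/2: 4 = 4,  node(4,Z) = node(N,node(N,N)).
Delete trivial equation 4 = 4.
Decompose node/2: 4 = N,  Z = node(N,N).
Bind N := 4; substituting into the remaining equation gives: Z = node(4,4).
Bind Z := node(4,4).
MGU = { N ↦ 4, Z ↦ node(4,4) }, so Z ↦ node(4,4).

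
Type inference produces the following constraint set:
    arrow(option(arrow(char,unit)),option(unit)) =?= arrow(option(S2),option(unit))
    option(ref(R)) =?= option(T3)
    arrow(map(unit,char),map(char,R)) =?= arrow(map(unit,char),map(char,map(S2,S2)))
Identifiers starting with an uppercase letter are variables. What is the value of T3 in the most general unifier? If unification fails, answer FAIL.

ref(map(arrow(char,unit),arrow(char,unit)))

Decompose arrow/2: option(arrow(char,unit)) =?= option(S2),  option(unit) =?= option(unit).
Decompose option/1: arrow(char,unit) =?= S2.
Bind S2 := arrow(char,unit); substituting into the one remaining equation that mentions S2 gives: arrow(map(unit,char),map(char,R)) =?= arrow(map(unit,char),map(char,map(arrow(char,unit),arrow(char,unit)))).
Delete trivial equation option(unit) =?= option(unit).
Decompose option/1: ref(R) =?= T3.
Bind T3 := ref(R); no other remaining equation mentions T3.
Decompose arrow/2: map(unit,char) =?= map(unit,char),  map(char,R) =?= map(char,map(arrow(char,unit),arrow(char,unit))).
Delete trivial equation map(unit,char) =?= map(unit,char).
Decompose map/2: char =?= char,  R =?= map(arrow(char,unit),arrow(char,unit)).
Delete trivial equation char =?= char.
Bind R := map(arrow(char,unit),arrow(char,unit)). Substituting into the earlier binding gives T3 := ref(map(arrow(char,unit),arrow(char,unit))).
MGU = { S2 := arrow(char,unit), T3 := ref(map(arrow(char,unit),arrow(char,unit))), R := map(arrow(char,unit),arrow(char,unit)) }, so T3 := ref(map(arrow(char,unit),arrow(char,unit))).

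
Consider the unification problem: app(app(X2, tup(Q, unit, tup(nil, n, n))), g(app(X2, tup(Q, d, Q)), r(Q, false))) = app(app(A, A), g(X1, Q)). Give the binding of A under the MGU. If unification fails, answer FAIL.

Decompose app/2: app(X2, tup(Q, unit, tup(nil, n, n))) = app(A, A),  g(app(X2, tup(Q, d, Q)), r(Q, false)) = g(X1, Q).
Decompose app/2: X2 = A,  tup(Q, unit, tup(nil, n, n)) = A.
Bind X2 := A; substituting into the one remaining equation that mentions X2 gives: g(app(A, tup(Q, d, Q)), r(Q, false)) = g(X1, Q).
Bind A := tup(Q, unit, tup(nil, n, n)); substituting into the remaining equation gives: g(app(tup(Q, unit, tup(nil, n, n)), tup(Q, d, Q)), r(Q, false)) = g(X1, Q). Substituting into the earlier binding gives X2 := tup(Q, unit, tup(nil, n, n)).
Decompose g/2: app(tup(Q, unit, tup(nil, n, n)), tup(Q, d, Q)) = X1,  r(Q, false) = Q.
Bind X1 := app(tup(Q, unit, tup(nil, n, n)), tup(Q, d, Q)); no other remaining equation mentions X1.
Occurs check fails: Q occurs in r(Q, false); the equation Q = r(Q, false) has no finite solution.

FAIL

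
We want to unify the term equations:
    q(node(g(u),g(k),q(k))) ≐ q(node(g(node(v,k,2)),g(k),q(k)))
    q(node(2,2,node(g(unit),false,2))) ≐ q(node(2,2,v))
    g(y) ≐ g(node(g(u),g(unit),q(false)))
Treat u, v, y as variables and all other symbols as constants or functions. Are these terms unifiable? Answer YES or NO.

YES

Decompose q/1: node(g(u),g(k),q(k)) ≐ node(g(node(v,k,2)),g(k),q(k)).
Decompose node/3: g(u) ≐ g(node(v,k,2)),  g(k) ≐ g(k),  q(k) ≐ q(k).
Decompose g/1: u ≐ node(v,k,2).
Bind u := node(v,k,2); substituting into the one remaining equation that mentions u gives: g(y) ≐ g(node(g(node(v,k,2)),g(unit),q(false))).
Delete trivial equation g(k) ≐ g(k).
Delete trivial equation q(k) ≐ q(k).
Decompose q/1: node(2,2,node(g(unit),false,2)) ≐ node(2,2,v).
Decompose node/3: 2 ≐ 2,  2 ≐ 2,  node(g(unit),false,2) ≐ v.
Delete trivial equation 2 ≐ 2.
Delete trivial equation 2 ≐ 2.
Bind v := node(g(unit),false,2); substituting into the remaining equation gives: g(y) ≐ g(node(g(node(node(g(unit),false,2),k,2)),g(unit),q(false))). Substituting into the earlier binding gives u := node(node(g(unit),false,2),k,2).
Decompose g/1: y ≐ node(g(node(node(g(unit),false,2),k,2)),g(unit),q(false)).
Bind y := node(g(node(node(g(unit),false,2),k,2)),g(unit),q(false)).
No equations remain and no clash or occurs-check failure arose, so a unifier exists.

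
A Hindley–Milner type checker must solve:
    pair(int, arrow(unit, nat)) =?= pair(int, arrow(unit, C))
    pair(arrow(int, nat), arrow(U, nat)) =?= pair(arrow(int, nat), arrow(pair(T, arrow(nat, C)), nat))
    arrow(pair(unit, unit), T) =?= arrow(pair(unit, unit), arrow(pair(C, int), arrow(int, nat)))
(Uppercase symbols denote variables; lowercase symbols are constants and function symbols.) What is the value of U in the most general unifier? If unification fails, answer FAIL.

pair(arrow(pair(nat, int), arrow(int, nat)), arrow(nat, nat))

Decompose pair/2: int =?= int,  arrow(unit, nat) =?= arrow(unit, C).
Delete trivial equation int =?= int.
Decompose arrow/2: unit =?= unit,  nat =?= C.
Delete trivial equation unit =?= unit.
Bind C := nat; substituting into the remaining equations gives: pair(arrow(int, nat), arrow(U, nat)) =?= pair(arrow(int, nat), arrow(pair(T, arrow(nat, nat)), nat)),  arrow(pair(unit, unit), T) =?= arrow(pair(unit, unit), arrow(pair(nat, int), arrow(int, nat))).
Decompose pair/2: arrow(int, nat) =?= arrow(int, nat),  arrow(U, nat) =?= arrow(pair(T, arrow(nat, nat)), nat).
Delete trivial equation arrow(int, nat) =?= arrow(int, nat).
Decompose arrow/2: U =?= pair(T, arrow(nat, nat)),  nat =?= nat.
Bind U := pair(T, arrow(nat, nat)); no other remaining equation mentions U.
Delete trivial equation nat =?= nat.
Decompose arrow/2: pair(unit, unit) =?= pair(unit, unit),  T =?= arrow(pair(nat, int), arrow(int, nat)).
Delete trivial equation pair(unit, unit) =?= pair(unit, unit).
Bind T := arrow(pair(nat, int), arrow(int, nat)). Substituting into the earlier binding gives U := pair(arrow(pair(nat, int), arrow(int, nat)), arrow(nat, nat)).
MGU = { C ↦ nat, U ↦ pair(arrow(pair(nat, int), arrow(int, nat)), arrow(nat, nat)), T ↦ arrow(pair(nat, int), arrow(int, nat)) }, so U ↦ pair(arrow(pair(nat, int), arrow(int, nat)), arrow(nat, nat)).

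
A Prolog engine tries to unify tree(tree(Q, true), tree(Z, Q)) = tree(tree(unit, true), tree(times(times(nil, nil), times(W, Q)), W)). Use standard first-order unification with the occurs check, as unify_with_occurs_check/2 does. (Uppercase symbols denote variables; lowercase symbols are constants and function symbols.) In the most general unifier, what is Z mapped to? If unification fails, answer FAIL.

times(times(nil, nil), times(unit, unit))

Decompose tree/2: tree(Q, true) = tree(unit, true),  tree(Z, Q) = tree(times(times(nil, nil), times(W, Q)), W).
Decompose tree/2: Q = unit,  true = true.
Bind Q := unit; substituting into the one remaining equation that mentions Q gives: tree(Z, unit) = tree(times(times(nil, nil), times(W, unit)), W).
Delete trivial equation true = true.
Decompose tree/2: Z = times(times(nil, nil), times(W, unit)),  unit = W.
Bind Z := times(times(nil, nil), times(W, unit)); no other remaining equation mentions Z.
Bind W := unit. Substituting into the earlier binding gives Z := times(times(nil, nil), times(unit, unit)).
MGU = { Q -> unit, Z -> times(times(nil, nil), times(unit, unit)), W -> unit }, so Z -> times(times(nil, nil), times(unit, unit)).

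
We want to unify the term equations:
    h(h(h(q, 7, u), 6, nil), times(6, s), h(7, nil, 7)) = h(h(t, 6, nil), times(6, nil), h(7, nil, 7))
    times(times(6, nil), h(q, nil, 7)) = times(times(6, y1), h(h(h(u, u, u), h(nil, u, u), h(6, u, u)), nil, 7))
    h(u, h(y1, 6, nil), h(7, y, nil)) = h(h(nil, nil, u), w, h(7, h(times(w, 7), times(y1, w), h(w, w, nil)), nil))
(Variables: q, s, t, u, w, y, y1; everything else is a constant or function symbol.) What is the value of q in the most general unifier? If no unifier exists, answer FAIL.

Decompose h/3: h(h(q, 7, u), 6, nil) = h(t, 6, nil),  times(6, s) = times(6, nil),  h(7, nil, 7) = h(7, nil, 7).
Decompose h/3: h(q, 7, u) = t,  6 = 6,  nil = nil.
Bind t := h(q, 7, u); no other remaining equation mentions t.
Delete trivial equation 6 = 6.
Delete trivial equation nil = nil.
Decompose times/2: 6 = 6,  s = nil.
Delete trivial equation 6 = 6.
Bind s := nil; no other remaining equation mentions s.
Delete trivial equation h(7, nil, 7) = h(7, nil, 7).
Decompose times/2: times(6, nil) = times(6, y1),  h(q, nil, 7) = h(h(h(u, u, u), h(nil, u, u), h(6, u, u)), nil, 7).
Decompose times/2: 6 = 6,  nil = y1.
Delete trivial equation 6 = 6.
Bind y1 := nil; substituting into the one remaining equation that mentions y1 gives: h(u, h(nil, 6, nil), h(7, y, nil)) = h(h(nil, nil, u), w, h(7, h(times(w, 7), times(nil, w), h(w, w, nil)), nil)).
Decompose h/3: q = h(h(u, u, u), h(nil, u, u), h(6, u, u)),  nil = nil,  7 = 7.
Bind q := h(h(u, u, u), h(nil, u, u), h(6, u, u)); no other remaining equation mentions q. Substituting into the earlier binding gives t := h(h(h(u, u, u), h(nil, u, u), h(6, u, u)), 7, u).
Delete trivial equation nil = nil.
Delete trivial equation 7 = 7.
Decompose h/3: u = h(nil, nil, u),  h(nil, 6, nil) = w,  h(7, y, nil) = h(7, h(times(w, 7), times(nil, w), h(w, w, nil)), nil).
Occurs check fails: u occurs in h(nil, nil, u); the equation u = h(nil, nil, u) has no finite solution.

FAIL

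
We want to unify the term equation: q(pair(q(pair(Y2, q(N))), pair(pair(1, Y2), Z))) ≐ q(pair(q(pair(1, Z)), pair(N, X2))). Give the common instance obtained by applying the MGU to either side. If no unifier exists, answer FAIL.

q(pair(q(pair(1, q(pair(1, 1)))), pair(pair(1, 1), q(pair(1, 1)))))

Decompose q/1: pair(q(pair(Y2, q(N))), pair(pair(1, Y2), Z)) ≐ pair(q(pair(1, Z)), pair(N, X2)).
Decompose pair/2: q(pair(Y2, q(N))) ≐ q(pair(1, Z)),  pair(pair(1, Y2), Z) ≐ pair(N, X2).
Decompose q/1: pair(Y2, q(N)) ≐ pair(1, Z).
Decompose pair/2: Y2 ≐ 1,  q(N) ≐ Z.
Bind Y2 := 1; substituting into the one remaining equation that mentions Y2 gives: pair(pair(1, 1), Z) ≐ pair(N, X2).
Bind Z := q(N); substituting into the remaining equation gives: pair(pair(1, 1), q(N)) ≐ pair(N, X2).
Decompose pair/2: pair(1, 1) ≐ N,  q(N) ≐ X2.
Bind N := pair(1, 1); substituting into the remaining equation gives: q(pair(1, 1)) ≐ X2. Substituting into the earlier binding gives Z := q(pair(1, 1)).
Bind X2 := q(pair(1, 1)).
Applying the MGU to either side gives q(pair(q(pair(1, q(pair(1, 1)))), pair(pair(1, 1), q(pair(1, 1))))).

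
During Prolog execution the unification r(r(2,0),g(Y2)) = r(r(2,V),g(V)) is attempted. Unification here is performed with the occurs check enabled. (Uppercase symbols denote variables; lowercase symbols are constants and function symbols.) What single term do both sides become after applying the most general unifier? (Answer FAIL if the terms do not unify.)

r(r(2,0),g(0))

Decompose r/2: r(2,0) = r(2,V),  g(Y2) = g(V).
Decompose r/2: 2 = 2,  0 = V.
Delete trivial equation 2 = 2.
Bind V := 0; substituting into the remaining equation gives: g(Y2) = g(0).
Decompose g/1: Y2 = 0.
Bind Y2 := 0.
Applying the MGU to either side gives r(r(2,0),g(0)).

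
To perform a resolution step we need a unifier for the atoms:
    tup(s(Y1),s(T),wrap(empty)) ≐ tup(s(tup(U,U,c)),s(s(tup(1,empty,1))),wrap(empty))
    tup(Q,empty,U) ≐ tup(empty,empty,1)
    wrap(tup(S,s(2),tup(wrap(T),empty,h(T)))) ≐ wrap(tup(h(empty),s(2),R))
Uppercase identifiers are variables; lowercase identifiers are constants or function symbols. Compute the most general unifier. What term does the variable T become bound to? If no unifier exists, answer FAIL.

Decompose tup/3: s(Y1) ≐ s(tup(U,U,c)),  s(T) ≐ s(s(tup(1,empty,1))),  wrap(empty) ≐ wrap(empty).
Decompose s/1: Y1 ≐ tup(U,U,c).
Bind Y1 := tup(U,U,c); no other remaining equation mentions Y1.
Decompose s/1: T ≐ s(tup(1,empty,1)).
Bind T := s(tup(1,empty,1)); substituting into the one remaining equation that mentions T gives: wrap(tup(S,s(2),tup(wrap(s(tup(1,empty,1))),empty,h(s(tup(1,empty,1)))))) ≐ wrap(tup(h(empty),s(2),R)).
Delete trivial equation wrap(empty) ≐ wrap(empty).
Decompose tup/3: Q ≐ empty,  empty ≐ empty,  U ≐ 1.
Bind Q := empty; no other remaining equation mentions Q.
Delete trivial equation empty ≐ empty.
Bind U := 1; no other remaining equation mentions U. Substituting into the earlier binding gives Y1 := tup(1,1,c).
Decompose wrap/1: tup(S,s(2),tup(wrap(s(tup(1,empty,1))),empty,h(s(tup(1,empty,1))))) ≐ tup(h(empty),s(2),R).
Decompose tup/3: S ≐ h(empty),  s(2) ≐ s(2),  tup(wrap(s(tup(1,empty,1))),empty,h(s(tup(1,empty,1)))) ≐ R.
Bind S := h(empty); no other remaining equation mentions S.
Delete trivial equation s(2) ≐ s(2).
Bind R := tup(wrap(s(tup(1,empty,1))),empty,h(s(tup(1,empty,1)))).
MGU = { Y1 ↦ tup(1,1,c), T ↦ s(tup(1,empty,1)), Q ↦ empty, U ↦ 1, S ↦ h(empty), R ↦ tup(wrap(s(tup(1,empty,1))),empty,h(s(tup(1,empty,1)))) }, so T ↦ s(tup(1,empty,1)).

s(tup(1,empty,1))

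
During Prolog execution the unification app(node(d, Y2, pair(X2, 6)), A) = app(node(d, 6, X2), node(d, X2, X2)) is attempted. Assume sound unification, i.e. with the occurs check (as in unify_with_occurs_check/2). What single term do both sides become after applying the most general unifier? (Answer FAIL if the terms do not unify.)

FAIL

Decompose app/2: node(d, Y2, pair(X2, 6)) = node(d, 6, X2),  A = node(d, X2, X2).
Decompose node/3: d = d,  Y2 = 6,  pair(X2, 6) = X2.
Delete trivial equation d = d.
Bind Y2 := 6; no other remaining equation mentions Y2.
Occurs check fails: X2 occurs in pair(X2, 6); the equation X2 = pair(X2, 6) has no finite solution.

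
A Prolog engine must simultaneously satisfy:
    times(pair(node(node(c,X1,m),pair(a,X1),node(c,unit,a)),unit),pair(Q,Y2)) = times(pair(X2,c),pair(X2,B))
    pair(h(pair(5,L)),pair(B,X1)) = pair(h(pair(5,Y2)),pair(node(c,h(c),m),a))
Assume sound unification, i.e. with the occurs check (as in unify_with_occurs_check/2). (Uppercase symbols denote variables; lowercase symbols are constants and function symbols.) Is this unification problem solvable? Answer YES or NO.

NO

Decompose times/2: pair(node(node(c,X1,m),pair(a,X1),node(c,unit,a)),unit) = pair(X2,c),  pair(Q,Y2) = pair(X2,B).
Decompose pair/2: node(node(c,X1,m),pair(a,X1),node(c,unit,a)) = X2,  unit = c.
Bind X2 := node(node(c,X1,m),pair(a,X1),node(c,unit,a)); substituting into the one remaining equation that mentions X2 gives: pair(Q,Y2) = pair(node(node(c,X1,m),pair(a,X1),node(c,unit,a)),B).
Clash: constants unit and c differ; no unifier exists.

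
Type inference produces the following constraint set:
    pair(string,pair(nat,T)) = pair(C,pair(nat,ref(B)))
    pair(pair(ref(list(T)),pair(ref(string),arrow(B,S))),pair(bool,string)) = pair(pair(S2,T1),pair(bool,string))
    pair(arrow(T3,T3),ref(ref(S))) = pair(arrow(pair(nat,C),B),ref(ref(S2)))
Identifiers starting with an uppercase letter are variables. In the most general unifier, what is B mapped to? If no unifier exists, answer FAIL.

pair(nat,string)

Decompose pair/2: string = C,  pair(nat,T) = pair(nat,ref(B)).
Bind C := string; substituting into the one remaining equation that mentions C gives: pair(arrow(T3,T3),ref(ref(S))) = pair(arrow(pair(nat,string),B),ref(ref(S2))).
Decompose pair/2: nat = nat,  T = ref(B).
Delete trivial equation nat = nat.
Bind T := ref(B); substituting into the one remaining equation that mentions T gives: pair(pair(ref(list(ref(B))),pair(ref(string),arrow(B,S))),pair(bool,string)) = pair(pair(S2,T1),pair(bool,string)).
Decompose pair/2: pair(ref(list(ref(B))),pair(ref(string),arrow(B,S))) = pair(S2,T1),  pair(bool,string) = pair(bool,string).
Decompose pair/2: ref(list(ref(B))) = S2,  pair(ref(string),arrow(B,S)) = T1.
Bind S2 := ref(list(ref(B))); substituting into the one remaining equation that mentions S2 gives: pair(arrow(T3,T3),ref(ref(S))) = pair(arrow(pair(nat,string),B),ref(ref(ref(list(ref(B)))))).
Bind T1 := pair(ref(string),arrow(B,S)); no other remaining equation mentions T1.
Delete trivial equation pair(bool,string) = pair(bool,string).
Decompose pair/2: arrow(T3,T3) = arrow(pair(nat,string),B),  ref(ref(S)) = ref(ref(ref(list(ref(B))))).
Decompose arrow/2: T3 = pair(nat,string),  T3 = B.
Bind T3 := pair(nat,string); substituting into the one remaining equation that mentions T3 gives: pair(nat,string) = B.
Bind B := pair(nat,string); substituting into the remaining equation gives: ref(ref(S)) = ref(ref(ref(list(ref(pair(nat,string)))))). Substituting into the earlier bindings gives T := ref(pair(nat,string)), S2 := ref(list(ref(pair(nat,string)))), T1 := pair(ref(string),arrow(pair(nat,string),S)).
Decompose ref/1: ref(S) = ref(ref(list(ref(pair(nat,string))))).
Decompose ref/1: S = ref(list(ref(pair(nat,string)))).
Bind S := ref(list(ref(pair(nat,string)))). Substituting into the earlier binding gives T1 := pair(ref(string),arrow(pair(nat,string),ref(list(ref(pair(nat,string)))))).
MGU = { C ↦ string, T ↦ ref(pair(nat,string)), S2 ↦ ref(list(ref(pair(nat,string)))), T1 ↦ pair(ref(string),arrow(pair(nat,string),ref(list(ref(pair(nat,string)))))), T3 ↦ pair(nat,string), B ↦ pair(nat,string), S ↦ ref(list(ref(pair(nat,string)))) }, so B ↦ pair(nat,string).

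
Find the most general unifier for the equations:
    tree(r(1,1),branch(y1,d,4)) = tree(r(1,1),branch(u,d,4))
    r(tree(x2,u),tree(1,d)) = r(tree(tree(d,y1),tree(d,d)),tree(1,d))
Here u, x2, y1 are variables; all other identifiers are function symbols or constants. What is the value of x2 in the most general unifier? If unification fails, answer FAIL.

Decompose tree/2: r(1,1) = r(1,1),  branch(y1,d,4) = branch(u,d,4).
Delete trivial equation r(1,1) = r(1,1).
Decompose branch/3: y1 = u,  d = d,  4 = 4.
Bind y1 := u; substituting into the one remaining equation that mentions y1 gives: r(tree(x2,u),tree(1,d)) = r(tree(tree(d,u),tree(d,d)),tree(1,d)).
Delete trivial equation d = d.
Delete trivial equation 4 = 4.
Decompose r/2: tree(x2,u) = tree(tree(d,u),tree(d,d)),  tree(1,d) = tree(1,d).
Decompose tree/2: x2 = tree(d,u),  u = tree(d,d).
Bind x2 := tree(d,u); no other remaining equation mentions x2.
Bind u := tree(d,d); no other remaining equation mentions u. Substituting into the earlier bindings gives y1 := tree(d,d), x2 := tree(d,tree(d,d)).
Delete trivial equation tree(1,d) = tree(1,d).
MGU = { y1 := tree(d,d), x2 := tree(d,tree(d,d)), u := tree(d,d) }, so x2 := tree(d,tree(d,d)).

tree(d,tree(d,d))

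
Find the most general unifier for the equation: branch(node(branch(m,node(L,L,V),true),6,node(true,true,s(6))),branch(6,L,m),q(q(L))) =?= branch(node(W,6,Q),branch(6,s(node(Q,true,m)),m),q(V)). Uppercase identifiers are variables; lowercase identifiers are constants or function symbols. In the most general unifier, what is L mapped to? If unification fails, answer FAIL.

Decompose branch/3: node(branch(m,node(L,L,V),true),6,node(true,true,s(6))) =?= node(W,6,Q),  branch(6,L,m) =?= branch(6,s(node(Q,true,m)),m),  q(q(L)) =?= q(V).
Decompose node/3: branch(m,node(L,L,V),true) =?= W,  6 =?= 6,  node(true,true,s(6)) =?= Q.
Bind W := branch(m,node(L,L,V),true); no other remaining equation mentions W.
Delete trivial equation 6 =?= 6.
Bind Q := node(true,true,s(6)); substituting into the one remaining equation that mentions Q gives: branch(6,L,m) =?= branch(6,s(node(node(true,true,s(6)),true,m)),m).
Decompose branch/3: 6 =?= 6,  L =?= s(node(node(true,true,s(6)),true,m)),  m =?= m.
Delete trivial equation 6 =?= 6.
Bind L := s(node(node(true,true,s(6)),true,m)); substituting into the one remaining equation that mentions L gives: q(q(s(node(node(true,true,s(6)),true,m)))) =?= q(V). Substituting into the earlier binding gives W := branch(m,node(s(node(node(true,true,s(6)),true,m)),s(node(node(true,true,s(6)),true,m)),V),true).
Delete trivial equation m =?= m.
Decompose q/1: q(s(node(node(true,true,s(6)),true,m))) =?= V.
Bind V := q(s(node(node(true,true,s(6)),true,m))). Substituting into the earlier binding gives W := branch(m,node(s(node(node(true,true,s(6)),true,m)),s(node(node(true,true,s(6)),true,m)),q(s(node(node(true,true,s(6)),true,m)))),true).
MGU = { W ↦ branch(m,node(s(node(node(true,true,s(6)),true,m)),s(node(node(true,true,s(6)),true,m)),q(s(node(node(true,true,s(6)),true,m)))),true), Q ↦ node(true,true,s(6)), L ↦ s(node(node(true,true,s(6)),true,m)), V ↦ q(s(node(node(true,true,s(6)),true,m))) }, so L ↦ s(node(node(true,true,s(6)),true,m)).

s(node(node(true,true,s(6)),true,m))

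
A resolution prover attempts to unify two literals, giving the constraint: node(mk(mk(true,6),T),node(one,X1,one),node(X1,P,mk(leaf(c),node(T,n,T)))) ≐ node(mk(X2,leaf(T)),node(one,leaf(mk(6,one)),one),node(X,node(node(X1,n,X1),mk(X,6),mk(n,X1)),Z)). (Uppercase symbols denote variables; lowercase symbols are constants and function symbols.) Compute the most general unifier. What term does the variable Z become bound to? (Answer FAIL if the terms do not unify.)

FAIL

Decompose node/3: mk(mk(true,6),T) ≐ mk(X2,leaf(T)),  node(one,X1,one) ≐ node(one,leaf(mk(6,one)),one),  node(X1,P,mk(leaf(c),node(T,n,T))) ≐ node(X,node(node(X1,n,X1),mk(X,6),mk(n,X1)),Z).
Decompose mk/2: mk(true,6) ≐ X2,  T ≐ leaf(T).
Bind X2 := mk(true,6); no other remaining equation mentions X2.
Occurs check fails: T occurs in leaf(T); the equation T ≐ leaf(T) has no finite solution.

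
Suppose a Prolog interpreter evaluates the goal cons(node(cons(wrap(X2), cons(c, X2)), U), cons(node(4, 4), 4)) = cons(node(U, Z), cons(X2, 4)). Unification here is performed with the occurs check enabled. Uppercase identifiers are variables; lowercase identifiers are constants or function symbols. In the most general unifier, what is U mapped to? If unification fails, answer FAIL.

Decompose cons/2: node(cons(wrap(X2), cons(c, X2)), U) = node(U, Z),  cons(node(4, 4), 4) = cons(X2, 4).
Decompose node/2: cons(wrap(X2), cons(c, X2)) = U,  U = Z.
Bind U := cons(wrap(X2), cons(c, X2)); substituting into the one remaining equation that mentions U gives: cons(wrap(X2), cons(c, X2)) = Z.
Bind Z := cons(wrap(X2), cons(c, X2)); no other remaining equation mentions Z.
Decompose cons/2: node(4, 4) = X2,  4 = 4.
Bind X2 := node(4, 4); no other remaining equation mentions X2. Substituting into the earlier bindings gives U := cons(wrap(node(4, 4)), cons(c, node(4, 4))), Z := cons(wrap(node(4, 4)), cons(c, node(4, 4))).
Delete trivial equation 4 = 4.
MGU = { U -> cons(wrap(node(4, 4)), cons(c, node(4, 4))), Z -> cons(wrap(node(4, 4)), cons(c, node(4, 4))), X2 -> node(4, 4) }, so U -> cons(wrap(node(4, 4)), cons(c, node(4, 4))).

cons(wrap(node(4, 4)), cons(c, node(4, 4)))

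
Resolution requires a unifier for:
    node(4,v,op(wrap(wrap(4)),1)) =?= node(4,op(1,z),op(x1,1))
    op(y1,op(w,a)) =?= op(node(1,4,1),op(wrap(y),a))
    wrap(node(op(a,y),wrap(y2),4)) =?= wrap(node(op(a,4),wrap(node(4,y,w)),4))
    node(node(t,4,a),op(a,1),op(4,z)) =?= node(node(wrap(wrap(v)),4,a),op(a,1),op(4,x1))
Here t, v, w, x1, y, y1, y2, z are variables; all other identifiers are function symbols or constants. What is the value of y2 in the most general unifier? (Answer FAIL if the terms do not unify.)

node(4,4,wrap(4))

Decompose node/3: 4 =?= 4,  v =?= op(1,z),  op(wrap(wrap(4)),1) =?= op(x1,1).
Delete trivial equation 4 =?= 4.
Bind v := op(1,z); substituting into the one remaining equation that mentions v gives: node(node(t,4,a),op(a,1),op(4,z)) =?= node(node(wrap(wrap(op(1,z))),4,a),op(a,1),op(4,x1)).
Decompose op/2: wrap(wrap(4)) =?= x1,  1 =?= 1.
Bind x1 := wrap(wrap(4)); substituting into the one remaining equation that mentions x1 gives: node(node(t,4,a),op(a,1),op(4,z)) =?= node(node(wrap(wrap(op(1,z))),4,a),op(a,1),op(4,wrap(wrap(4)))).
Delete trivial equation 1 =?= 1.
Decompose op/2: y1 =?= node(1,4,1),  op(w,a) =?= op(wrap(y),a).
Bind y1 := node(1,4,1); no other remaining equation mentions y1.
Decompose op/2: w =?= wrap(y),  a =?= a.
Bind w := wrap(y); substituting into the one remaining equation that mentions w gives: wrap(node(op(a,y),wrap(y2),4)) =?= wrap(node(op(a,4),wrap(node(4,y,wrap(y))),4)).
Delete trivial equation a =?= a.
Decompose wrap/1: node(op(a,y),wrap(y2),4) =?= node(op(a,4),wrap(node(4,y,wrap(y))),4).
Decompose node/3: op(a,y) =?= op(a,4),  wrap(y2) =?= wrap(node(4,y,wrap(y))),  4 =?= 4.
Decompose op/2: a =?= a,  y =?= 4.
Delete trivial equation a =?= a.
Bind y := 4; substituting into the one remaining equation that mentions y gives: wrap(y2) =?= wrap(node(4,4,wrap(4))). Substituting into the earlier binding gives w := wrap(4).
Decompose wrap/1: y2 =?= node(4,4,wrap(4)).
Bind y2 := node(4,4,wrap(4)); no other remaining equation mentions y2.
Delete trivial equation 4 =?= 4.
Decompose node/3: node(t,4,a) =?= node(wrap(wrap(op(1,z))),4,a),  op(a,1) =?= op(a,1),  op(4,z) =?= op(4,wrap(wrap(4))).
Decompose node/3: t =?= wrap(wrap(op(1,z))),  4 =?= 4,  a =?= a.
Bind t := wrap(wrap(op(1,z))); no other remaining equation mentions t.
Delete trivial equation 4 =?= 4.
Delete trivial equation a =?= a.
Delete trivial equation op(a,1) =?= op(a,1).
Decompose op/2: 4 =?= 4,  z =?= wrap(wrap(4)).
Delete trivial equation 4 =?= 4.
Bind z := wrap(wrap(4)). Substituting into the earlier bindings gives v := op(1,wrap(wrap(4))), t := wrap(wrap(op(1,wrap(wrap(4))))).
MGU = { v -> op(1,wrap(wrap(4))), x1 -> wrap(wrap(4)), y1 -> node(1,4,1), w -> wrap(4), y -> 4, y2 -> node(4,4,wrap(4)), t -> wrap(wrap(op(1,wrap(wrap(4))))), z -> wrap(wrap(4)) }, so y2 -> node(4,4,wrap(4)).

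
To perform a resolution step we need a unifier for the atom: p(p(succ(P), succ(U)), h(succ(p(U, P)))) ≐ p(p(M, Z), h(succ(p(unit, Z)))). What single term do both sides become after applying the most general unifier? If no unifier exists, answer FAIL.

p(p(succ(succ(unit)), succ(unit)), h(succ(p(unit, succ(unit)))))

Decompose p/2: p(succ(P), succ(U)) ≐ p(M, Z),  h(succ(p(U, P))) ≐ h(succ(p(unit, Z))).
Decompose p/2: succ(P) ≐ M,  succ(U) ≐ Z.
Bind M := succ(P); no other remaining equation mentions M.
Bind Z := succ(U); substituting into the remaining equation gives: h(succ(p(U, P))) ≐ h(succ(p(unit, succ(U)))).
Decompose h/1: succ(p(U, P)) ≐ succ(p(unit, succ(U))).
Decompose succ/1: p(U, P) ≐ p(unit, succ(U)).
Decompose p/2: U ≐ unit,  P ≐ succ(U).
Bind U := unit; substituting into the remaining equation gives: P ≐ succ(unit). Substituting into the earlier binding gives Z := succ(unit).
Bind P := succ(unit). Substituting into the earlier binding gives M := succ(succ(unit)).
Applying the MGU to either side gives p(p(succ(succ(unit)), succ(unit)), h(succ(p(unit, succ(unit))))).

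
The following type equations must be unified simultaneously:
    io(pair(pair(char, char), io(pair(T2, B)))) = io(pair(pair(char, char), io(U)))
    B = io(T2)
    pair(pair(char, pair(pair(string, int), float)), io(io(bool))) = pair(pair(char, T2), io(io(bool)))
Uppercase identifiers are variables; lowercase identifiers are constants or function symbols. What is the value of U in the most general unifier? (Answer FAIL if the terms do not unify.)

Decompose io/1: pair(pair(char, char), io(pair(T2, B))) = pair(pair(char, char), io(U)).
Decompose pair/2: pair(char, char) = pair(char, char),  io(pair(T2, B)) = io(U).
Delete trivial equation pair(char, char) = pair(char, char).
Decompose io/1: pair(T2, B) = U.
Bind U := pair(T2, B); no other remaining equation mentions U.
Bind B := io(T2); no other remaining equation mentions B. Substituting into the earlier binding gives U := pair(T2, io(T2)).
Decompose pair/2: pair(char, pair(pair(string, int), float)) = pair(char, T2),  io(io(bool)) = io(io(bool)).
Decompose pair/2: char = char,  pair(pair(string, int), float) = T2.
Delete trivial equation char = char.
Bind T2 := pair(pair(string, int), float); no other remaining equation mentions T2. Substituting into the earlier bindings gives U := pair(pair(pair(string, int), float), io(pair(pair(string, int), float))), B := io(pair(pair(string, int), float)).
Delete trivial equation io(io(bool)) = io(io(bool)).
MGU = { U ↦ pair(pair(pair(string, int), float), io(pair(pair(string, int), float))), B ↦ io(pair(pair(string, int), float)), T2 ↦ pair(pair(string, int), float) }, so U ↦ pair(pair(pair(string, int), float), io(pair(pair(string, int), float))).

pair(pair(pair(string, int), float), io(pair(pair(string, int), float)))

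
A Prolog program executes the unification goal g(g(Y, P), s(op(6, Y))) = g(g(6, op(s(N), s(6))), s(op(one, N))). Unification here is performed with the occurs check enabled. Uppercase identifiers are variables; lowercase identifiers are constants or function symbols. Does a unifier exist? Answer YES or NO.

NO

Decompose g/2: g(Y, P) = g(6, op(s(N), s(6))),  s(op(6, Y)) = s(op(one, N)).
Decompose g/2: Y = 6,  P = op(s(N), s(6)).
Bind Y := 6; substituting into the one remaining equation that mentions Y gives: s(op(6, 6)) = s(op(one, N)).
Bind P := op(s(N), s(6)); no other remaining equation mentions P.
Decompose s/1: op(6, 6) = op(one, N).
Decompose op/2: 6 = one,  6 = N.
Clash: constants 6 and one differ; no unifier exists.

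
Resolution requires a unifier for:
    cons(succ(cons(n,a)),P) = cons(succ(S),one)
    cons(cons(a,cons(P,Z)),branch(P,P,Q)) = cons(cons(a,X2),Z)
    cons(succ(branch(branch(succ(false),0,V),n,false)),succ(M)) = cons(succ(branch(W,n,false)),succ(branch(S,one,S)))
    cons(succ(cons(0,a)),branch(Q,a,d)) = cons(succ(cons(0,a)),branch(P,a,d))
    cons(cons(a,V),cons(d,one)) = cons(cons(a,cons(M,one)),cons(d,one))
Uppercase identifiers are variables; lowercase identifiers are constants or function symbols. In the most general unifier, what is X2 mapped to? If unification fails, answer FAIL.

cons(one,branch(one,one,one))

Decompose cons/2: succ(cons(n,a)) = succ(S),  P = one.
Decompose succ/1: cons(n,a) = S.
Bind S := cons(n,a); substituting into the one remaining equation that mentions S gives: cons(succ(branch(branch(succ(false),0,V),n,false)),succ(M)) = cons(succ(branch(W,n,false)),succ(branch(cons(n,a),one,cons(n,a)))).
Bind P := one; substituting into the 2 remaining equations that mention P gives: cons(cons(a,cons(one,Z)),branch(one,one,Q)) = cons(cons(a,X2),Z),  cons(succ(cons(0,a)),branch(Q,a,d)) = cons(succ(cons(0,a)),branch(one,a,d)).
Decompose cons/2: cons(a,cons(one,Z)) = cons(a,X2),  branch(one,one,Q) = Z.
Decompose cons/2: a = a,  cons(one,Z) = X2.
Delete trivial equation a = a.
Bind X2 := cons(one,Z); no other remaining equation mentions X2.
Bind Z := branch(one,one,Q); no other remaining equation mentions Z. Substituting into the earlier binding gives X2 := cons(one,branch(one,one,Q)).
Decompose cons/2: succ(branch(branch(succ(false),0,V),n,false)) = succ(branch(W,n,false)),  succ(M) = succ(branch(cons(n,a),one,cons(n,a))).
Decompose succ/1: branch(branch(succ(false),0,V),n,false) = branch(W,n,false).
Decompose branch/3: branch(succ(false),0,V) = W,  n = n,  false = false.
Bind W := branch(succ(false),0,V); no other remaining equation mentions W.
Delete trivial equation n = n.
Delete trivial equation false = false.
Decompose succ/1: M = branch(cons(n,a),one,cons(n,a)).
Bind M := branch(cons(n,a),one,cons(n,a)); substituting into the one remaining equation that mentions M gives: cons(cons(a,V),cons(d,one)) = cons(cons(a,cons(branch(cons(n,a),one,cons(n,a)),one)),cons(d,one)).
Decompose cons/2: succ(cons(0,a)) = succ(cons(0,a)),  branch(Q,a,d) = branch(one,a,d).
Delete trivial equation succ(cons(0,a)) = succ(cons(0,a)).
Decompose branch/3: Q = one,  a = a,  d = d.
Bind Q := one; no other remaining equation mentions Q. Substituting into the earlier bindings gives X2 := cons(one,branch(one,one,one)), Z := branch(one,one,one).
Delete trivial equation a = a.
Delete trivial equation d = d.
Decompose cons/2: cons(a,V) = cons(a,cons(branch(cons(n,a),one,cons(n,a)),one)),  cons(d,one) = cons(d,one).
Decompose cons/2: a = a,  V = cons(branch(cons(n,a),one,cons(n,a)),one).
Delete trivial equation a = a.
Bind V := cons(branch(cons(n,a),one,cons(n,a)),one); no other remaining equation mentions V. Substituting into the earlier binding gives W := branch(succ(false),0,cons(branch(cons(n,a),one,cons(n,a)),one)).
Delete trivial equation cons(d,one) = cons(d,one).
MGU = { S ↦ cons(n,a), P ↦ one, X2 ↦ cons(one,branch(one,one,one)), Z ↦ branch(one,one,one), W ↦ branch(succ(false),0,cons(branch(cons(n,a),one,cons(n,a)),one)), M ↦ branch(cons(n,a),one,cons(n,a)), Q ↦ one, V ↦ cons(branch(cons(n,a),one,cons(n,a)),one) }, so X2 ↦ cons(one,branch(one,one,one)).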